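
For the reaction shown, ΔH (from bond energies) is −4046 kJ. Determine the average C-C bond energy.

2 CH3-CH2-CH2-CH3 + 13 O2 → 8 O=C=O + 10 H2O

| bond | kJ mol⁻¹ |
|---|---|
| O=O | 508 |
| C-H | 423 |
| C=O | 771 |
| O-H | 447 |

Let D be the C-C bond energy.
Σ(broken) = 6×D + 20×423 + 13×508 = 15064 + 6D
Σ(formed) = 16×771 + 20×447 = 21276
ΔH = Σ(broken) − Σ(formed) = (15064 + 6D) − (21276) = −6212 + 6D
Setting this equal to −4046 kJ gives 6D = 2166, so D = 361 kJ/mol.

D(C-C) ≈ 361 kJ/mol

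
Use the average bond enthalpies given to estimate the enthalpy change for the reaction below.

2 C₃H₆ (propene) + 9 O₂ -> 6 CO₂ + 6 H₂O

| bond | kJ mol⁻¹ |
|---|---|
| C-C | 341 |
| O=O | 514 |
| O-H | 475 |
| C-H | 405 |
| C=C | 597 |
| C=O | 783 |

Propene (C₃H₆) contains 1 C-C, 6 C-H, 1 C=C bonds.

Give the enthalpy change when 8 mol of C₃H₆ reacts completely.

Bonds broken (reactants):
  C-C: 2 × 341 = 682
  C-H: 12 × 405 = 4860
  C=C: 2 × 597 = 1194
  O=O: 9 × 514 = 4626
  Σ(broken) = 11362 kJ
Bonds formed (products):
  C=O: 12 × 783 = 9396
  O-H: 12 × 475 = 5700
  Σ(formed) = 15096 kJ
ΔH = Σ(broken) − Σ(formed) = 11362 − 15096 = −3734 kJ
For 4× the reaction as written: 4 × (−3734) = −14936 kJ

ΔH = −14936 kJ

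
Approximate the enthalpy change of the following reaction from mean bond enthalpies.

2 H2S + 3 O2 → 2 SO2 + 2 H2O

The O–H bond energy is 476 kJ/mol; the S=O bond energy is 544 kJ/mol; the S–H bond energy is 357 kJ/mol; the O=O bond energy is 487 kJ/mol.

ΔH ≈ −1191 kJ

Bonds broken (reactants):
  O=O: 3 × 487 = 1461
  S–H: 4 × 357 = 1428
  Σ(broken) = 2889 kJ
Bonds formed (products):
  O–H: 4 × 476 = 1904
  S=O: 4 × 544 = 2176
  Σ(formed) = 4080 kJ
ΔH = Σ(broken) − Σ(formed) = 2889 − 4080 = −1191 kJ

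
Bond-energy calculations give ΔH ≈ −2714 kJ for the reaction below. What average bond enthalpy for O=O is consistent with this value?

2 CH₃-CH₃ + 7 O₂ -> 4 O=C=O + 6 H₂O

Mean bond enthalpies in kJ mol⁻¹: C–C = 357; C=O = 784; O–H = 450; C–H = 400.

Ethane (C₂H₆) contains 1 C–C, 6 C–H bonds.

Let D be the O=O bond energy.
Σ(broken) = 2×357 + 12×400 + 7×D = 5514 + 7D
Σ(formed) = 8×784 + 12×450 = 11672
ΔH = Σ(broken) − Σ(formed) = (5514 + 7D) − (11672) = −6158 + 7D
Setting this equal to −2714 kJ gives 7D = 3444, so D = 492 kJ/mol.

D(O=O) ≈ 492 kJ/mol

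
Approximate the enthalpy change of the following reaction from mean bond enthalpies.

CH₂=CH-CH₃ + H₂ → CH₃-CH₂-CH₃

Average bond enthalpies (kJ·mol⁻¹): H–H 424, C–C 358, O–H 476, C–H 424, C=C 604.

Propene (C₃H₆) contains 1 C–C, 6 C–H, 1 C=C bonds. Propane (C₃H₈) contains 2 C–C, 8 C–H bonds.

ΔH ≈ −178 kJ

Bonds broken (reactants):
  C–C: 1 × 358 = 358
  C–H: 6 × 424 = 2544
  C=C: 1 × 604 = 604
  H–H: 1 × 424 = 424
  Σ(broken) = 3930 kJ
Bonds formed (products):
  C–C: 2 × 358 = 716
  C–H: 8 × 424 = 3392
  Σ(formed) = 4108 kJ
ΔH = Σ(broken) − Σ(formed) = 3930 − 4108 = −178 kJ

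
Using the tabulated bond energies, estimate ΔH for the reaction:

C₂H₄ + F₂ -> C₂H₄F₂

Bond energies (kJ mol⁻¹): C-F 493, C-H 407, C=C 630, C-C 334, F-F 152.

ΔH ≈ −538 kJ

Bonds broken (reactants):
  C-H: 4 × 407 = 1628
  C=C: 1 × 630 = 630
  F-F: 1 × 152 = 152
  Σ(broken) = 2410 kJ
Bonds formed (products):
  C-C: 1 × 334 = 334
  C-F: 2 × 493 = 986
  C-H: 4 × 407 = 1628
  Σ(formed) = 2948 kJ
ΔH = Σ(broken) − Σ(formed) = 2410 − 2948 = −538 kJ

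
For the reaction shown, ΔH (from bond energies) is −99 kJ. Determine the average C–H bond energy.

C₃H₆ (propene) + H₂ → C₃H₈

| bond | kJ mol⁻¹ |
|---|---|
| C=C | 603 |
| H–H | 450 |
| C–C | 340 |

Let D be the C–H bond energy.
Σ(broken) = 1×340 + 6×D + 1×603 + 1×450 = 1393 + 6D
Σ(formed) = 2×340 + 8×D = 680 + 8D
ΔH = Σ(broken) − Σ(formed) = (1393 + 6D) − (680 + 8D) = +713 − 2D
Setting this equal to −99 kJ gives 2D = 812, so D = 406 kJ/mol.

D(C–H) ≈ 406 kJ/mol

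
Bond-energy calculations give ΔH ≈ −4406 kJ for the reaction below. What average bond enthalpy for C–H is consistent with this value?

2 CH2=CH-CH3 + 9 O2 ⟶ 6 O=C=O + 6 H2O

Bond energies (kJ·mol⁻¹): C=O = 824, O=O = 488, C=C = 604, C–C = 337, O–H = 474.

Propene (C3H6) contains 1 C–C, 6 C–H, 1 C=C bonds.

D(C–H) ≈ 408 kJ/mol

Let D be the C–H bond energy.
Σ(broken) = 2×337 + 12×D + 2×604 + 9×488 = 6274 + 12D
Σ(formed) = 12×824 + 12×474 = 15576
ΔH = Σ(broken) − Σ(formed) = (6274 + 12D) − (15576) = −9302 + 12D
Setting this equal to −4406 kJ gives 12D = 4896, so D = 408 kJ/mol.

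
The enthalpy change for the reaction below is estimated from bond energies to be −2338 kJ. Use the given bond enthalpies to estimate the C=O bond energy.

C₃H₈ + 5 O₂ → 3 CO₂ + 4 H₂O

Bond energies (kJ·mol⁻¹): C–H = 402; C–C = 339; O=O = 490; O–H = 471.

D(C=O) ≈ 819 kJ/mol

Let D be the C=O bond energy.
Σ(broken) = 2×339 + 8×402 + 5×490 = 6344
Σ(formed) = 6×D + 8×471 = 3768 + 6D
ΔH = Σ(broken) − Σ(formed) = (6344) − (3768 + 6D) = +2576 − 6D
Setting this equal to −2338 kJ gives 6D = 4914, so D = 819 kJ/mol.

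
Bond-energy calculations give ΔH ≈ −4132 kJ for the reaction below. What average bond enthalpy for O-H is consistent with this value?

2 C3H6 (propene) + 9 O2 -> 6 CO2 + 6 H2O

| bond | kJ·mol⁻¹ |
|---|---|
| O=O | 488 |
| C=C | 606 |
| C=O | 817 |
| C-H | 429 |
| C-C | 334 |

Let D be the O-H bond energy.
Σ(broken) = 2×334 + 12×429 + 2×606 + 9×488 = 11420
Σ(formed) = 12×817 + 12×D = 9804 + 12D
ΔH = Σ(broken) − Σ(formed) = (11420) − (9804 + 12D) = +1616 − 12D
Setting this equal to −4132 kJ gives 12D = 5748, so D = 479 kJ/mol.

D(O-H) ≈ 479 kJ/mol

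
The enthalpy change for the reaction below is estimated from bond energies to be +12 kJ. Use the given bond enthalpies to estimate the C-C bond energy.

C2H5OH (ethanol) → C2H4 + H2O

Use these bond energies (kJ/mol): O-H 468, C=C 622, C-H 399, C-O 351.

D(C-C) ≈ 352 kJ/mol

Let D be the C-C bond energy.
Σ(broken) = 1×D + 5×399 + 1×351 + 1×468 = 2814 + D
Σ(formed) = 4×399 + 1×622 + 2×468 = 3154
ΔH = Σ(broken) − Σ(formed) = (2814 + D) − (3154) = −340 + D
Setting this equal to +12 kJ gives D = 352 kJ/mol.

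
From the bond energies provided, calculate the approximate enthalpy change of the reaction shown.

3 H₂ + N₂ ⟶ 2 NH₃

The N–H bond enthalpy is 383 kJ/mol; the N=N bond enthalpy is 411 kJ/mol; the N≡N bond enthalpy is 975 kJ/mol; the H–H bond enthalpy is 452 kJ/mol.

ΔH ≈ +33 kJ

Bonds broken (reactants):
  H–H: 3 × 452 = 1356
  N≡N: 1 × 975 = 975
  Σ(broken) = 2331 kJ
Bonds formed (products):
  N–H: 6 × 383 = 2298
  Σ(formed) = 2298 kJ
ΔH = Σ(broken) − Σ(formed) = 2331 − 2298 = +33 kJ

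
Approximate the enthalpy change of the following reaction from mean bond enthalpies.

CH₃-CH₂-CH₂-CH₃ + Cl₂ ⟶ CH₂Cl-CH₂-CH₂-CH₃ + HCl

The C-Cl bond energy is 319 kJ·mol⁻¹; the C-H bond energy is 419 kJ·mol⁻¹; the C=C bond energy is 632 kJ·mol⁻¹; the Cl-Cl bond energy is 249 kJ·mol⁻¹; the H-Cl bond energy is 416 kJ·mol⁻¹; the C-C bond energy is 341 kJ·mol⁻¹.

ΔH ≈ −67 kJ

Bonds broken (reactants):
  C-C: 3 × 341 = 1023
  C-H: 10 × 419 = 4190
  Cl-Cl: 1 × 249 = 249
  Σ(broken) = 5462 kJ
Bonds formed (products):
  C-C: 3 × 341 = 1023
  C-Cl: 1 × 319 = 319
  C-H: 9 × 419 = 3771
  H-Cl: 1 × 416 = 416
  Σ(formed) = 5529 kJ
ΔH = Σ(broken) − Σ(formed) = 5462 − 5529 = −67 kJ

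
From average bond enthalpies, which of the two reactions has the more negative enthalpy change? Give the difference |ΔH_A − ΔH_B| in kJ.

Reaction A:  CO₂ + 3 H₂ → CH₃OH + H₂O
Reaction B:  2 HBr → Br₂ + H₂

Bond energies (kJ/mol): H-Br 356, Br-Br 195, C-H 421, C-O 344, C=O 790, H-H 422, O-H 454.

Reaction A:
  Bonds broken (reactants):
    C=O: 2 × 790 = 1580
    H-H: 3 × 422 = 1266
    Σ(broken) = 2846 kJ
  Bonds formed (products):
    C-H: 3 × 421 = 1263
    C-O: 1 × 344 = 344
    O-H: 3 × 454 = 1362
    Σ(formed) = 2969 kJ
  ΔH_A = 2846 − 2969 = −123 kJ
Reaction B:
  Bonds broken (reactants):
    H-Br: 2 × 356 = 712
    Σ(broken) = 712 kJ
  Bonds formed (products):
    Br-Br: 1 × 195 = 195
    H-H: 1 × 422 = 422
    Σ(formed) = 617 kJ
  ΔH_B = 712 − 617 = +95 kJ
ΔH_A − ΔH_B = −218 kJ, so reaction A has the more negative ΔH; |ΔH_A − ΔH_B| = 218 kJ.

Reaction A, by 218 kJ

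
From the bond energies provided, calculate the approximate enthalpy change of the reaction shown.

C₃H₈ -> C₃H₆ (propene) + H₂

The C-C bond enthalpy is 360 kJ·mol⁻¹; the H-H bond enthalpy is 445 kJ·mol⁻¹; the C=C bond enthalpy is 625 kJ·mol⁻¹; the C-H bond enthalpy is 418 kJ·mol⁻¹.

ΔH ≈ +126 kJ

Bonds broken (reactants):
  C-C: 2 × 360 = 720
  C-H: 8 × 418 = 3344
  Σ(broken) = 4064 kJ
Bonds formed (products):
  C-C: 1 × 360 = 360
  C-H: 6 × 418 = 2508
  C=C: 1 × 625 = 625
  H-H: 1 × 445 = 445
  Σ(formed) = 3938 kJ
ΔH = Σ(broken) − Σ(formed) = 4064 − 3938 = +126 kJ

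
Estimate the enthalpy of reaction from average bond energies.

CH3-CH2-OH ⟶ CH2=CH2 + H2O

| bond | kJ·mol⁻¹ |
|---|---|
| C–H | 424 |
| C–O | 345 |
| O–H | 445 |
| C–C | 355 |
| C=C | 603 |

Bonds broken (reactants):
  C–C: 1 × 355 = 355
  C–H: 5 × 424 = 2120
  C–O: 1 × 345 = 345
  O–H: 1 × 445 = 445
  Σ(broken) = 3265 kJ
Bonds formed (products):
  C–H: 4 × 424 = 1696
  C=C: 1 × 603 = 603
  O–H: 2 × 445 = 890
  Σ(formed) = 3189 kJ
ΔH = Σ(broken) − Σ(formed) = 3265 − 3189 = +76 kJ

ΔH ≈ +76 kJ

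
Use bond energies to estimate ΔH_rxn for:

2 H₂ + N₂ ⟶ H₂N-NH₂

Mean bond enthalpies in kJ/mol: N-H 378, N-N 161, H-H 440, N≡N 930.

Bonds broken (reactants):
  H-H: 2 × 440 = 880
  N≡N: 1 × 930 = 930
  Σ(broken) = 1810 kJ
Bonds formed (products):
  N-H: 4 × 378 = 1512
  N-N: 1 × 161 = 161
  Σ(formed) = 1673 kJ
ΔH = Σ(broken) − Σ(formed) = 1810 − 1673 = +137 kJ

ΔH ≈ +137 kJ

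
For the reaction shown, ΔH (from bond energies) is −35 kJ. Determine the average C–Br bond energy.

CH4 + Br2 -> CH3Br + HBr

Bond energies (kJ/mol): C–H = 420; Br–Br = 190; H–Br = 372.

D(C–Br) ≈ 273 kJ/mol

Let D be the C–Br bond energy.
Σ(broken) = 1×190 + 4×420 = 1870
Σ(formed) = 1×D + 3×420 + 1×372 = 1632 + D
ΔH = Σ(broken) − Σ(formed) = (1870) − (1632 + D) = +238 − D
Setting this equal to −35 kJ gives D = 273 kJ/mol.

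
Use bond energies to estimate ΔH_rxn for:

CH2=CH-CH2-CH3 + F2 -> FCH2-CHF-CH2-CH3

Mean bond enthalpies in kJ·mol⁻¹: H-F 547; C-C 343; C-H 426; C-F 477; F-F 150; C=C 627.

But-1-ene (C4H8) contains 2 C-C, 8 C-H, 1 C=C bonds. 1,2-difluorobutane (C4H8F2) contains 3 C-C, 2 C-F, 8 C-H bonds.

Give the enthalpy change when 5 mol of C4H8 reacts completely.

Bonds broken (reactants):
  C-C: 2 × 343 = 686
  C-H: 8 × 426 = 3408
  C=C: 1 × 627 = 627
  F-F: 1 × 150 = 150
  Σ(broken) = 4871 kJ
Bonds formed (products):
  C-C: 3 × 343 = 1029
  C-F: 2 × 477 = 954
  C-H: 8 × 426 = 3408
  Σ(formed) = 5391 kJ
ΔH = Σ(broken) − Σ(formed) = 4871 − 5391 = −520 kJ
For 5× the reaction as written: 5 × (−520) = −2600 kJ

ΔH = −2600 kJ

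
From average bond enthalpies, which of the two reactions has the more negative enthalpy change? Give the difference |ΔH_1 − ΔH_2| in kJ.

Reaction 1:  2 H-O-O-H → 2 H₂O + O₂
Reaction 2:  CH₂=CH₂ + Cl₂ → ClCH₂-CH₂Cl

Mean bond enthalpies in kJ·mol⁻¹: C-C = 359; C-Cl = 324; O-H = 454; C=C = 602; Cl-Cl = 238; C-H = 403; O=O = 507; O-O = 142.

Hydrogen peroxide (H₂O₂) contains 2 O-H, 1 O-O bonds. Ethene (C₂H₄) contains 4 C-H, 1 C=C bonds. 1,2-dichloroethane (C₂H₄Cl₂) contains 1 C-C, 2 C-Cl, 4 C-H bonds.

Reaction 1:
  Bonds broken (reactants):
    O-H: 4 × 454 = 1816
    O-O: 2 × 142 = 284
    Σ(broken) = 2100 kJ
  Bonds formed (products):
    O-H: 4 × 454 = 1816
    O=O: 1 × 507 = 507
    Σ(formed) = 2323 kJ
  ΔH_1 = 2100 − 2323 = −223 kJ
Reaction 2:
  Bonds broken (reactants):
    C-H: 4 × 403 = 1612
    C=C: 1 × 602 = 602
    Cl-Cl: 1 × 238 = 238
    Σ(broken) = 2452 kJ
  Bonds formed (products):
    C-C: 1 × 359 = 359
    C-Cl: 2 × 324 = 648
    C-H: 4 × 403 = 1612
    Σ(formed) = 2619 kJ
  ΔH_2 = 2452 − 2619 = −167 kJ
ΔH_1 − ΔH_2 = −56 kJ, so reaction 1 has the more negative ΔH; |ΔH_1 − ΔH_2| = 56 kJ.

Reaction 1, by 56 kJ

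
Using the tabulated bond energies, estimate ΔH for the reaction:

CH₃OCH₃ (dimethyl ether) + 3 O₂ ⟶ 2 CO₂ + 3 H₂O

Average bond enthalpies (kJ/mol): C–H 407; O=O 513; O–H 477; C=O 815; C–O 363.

ΔH ≈ −1415 kJ

Bonds broken (reactants):
  C–H: 6 × 407 = 2442
  C–O: 2 × 363 = 726
  O=O: 3 × 513 = 1539
  Σ(broken) = 4707 kJ
Bonds formed (products):
  C=O: 4 × 815 = 3260
  O–H: 6 × 477 = 2862
  Σ(formed) = 6122 kJ
ΔH = Σ(broken) − Σ(formed) = 4707 − 6122 = −1415 kJ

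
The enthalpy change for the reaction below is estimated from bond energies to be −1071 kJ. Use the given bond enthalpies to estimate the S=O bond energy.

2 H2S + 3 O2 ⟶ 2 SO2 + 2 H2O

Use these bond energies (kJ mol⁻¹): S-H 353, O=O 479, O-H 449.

D(S=O) ≈ 531 kJ/mol

Let D be the S=O bond energy.
Σ(broken) = 3×479 + 4×353 = 2849
Σ(formed) = 4×449 + 4×D = 1796 + 4D
ΔH = Σ(broken) − Σ(formed) = (2849) − (1796 + 4D) = +1053 − 4D
Setting this equal to −1071 kJ gives 4D = 2124, so D = 531 kJ/mol.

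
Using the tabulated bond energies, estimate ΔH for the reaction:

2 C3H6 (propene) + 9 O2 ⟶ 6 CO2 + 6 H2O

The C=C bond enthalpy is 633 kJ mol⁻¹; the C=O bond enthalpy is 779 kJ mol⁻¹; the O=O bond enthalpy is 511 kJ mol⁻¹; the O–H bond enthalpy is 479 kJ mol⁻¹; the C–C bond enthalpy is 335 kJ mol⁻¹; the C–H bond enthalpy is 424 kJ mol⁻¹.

Bonds broken (reactants):
  C–C: 2 × 335 = 670
  C–H: 12 × 424 = 5088
  C=C: 2 × 633 = 1266
  O=O: 9 × 511 = 4599
  Σ(broken) = 11623 kJ
Bonds formed (products):
  C=O: 12 × 779 = 9348
  O–H: 12 × 479 = 5748
  Σ(formed) = 15096 kJ
ΔH = Σ(broken) − Σ(formed) = 11623 − 15096 = −3473 kJ

ΔH ≈ −3473 kJ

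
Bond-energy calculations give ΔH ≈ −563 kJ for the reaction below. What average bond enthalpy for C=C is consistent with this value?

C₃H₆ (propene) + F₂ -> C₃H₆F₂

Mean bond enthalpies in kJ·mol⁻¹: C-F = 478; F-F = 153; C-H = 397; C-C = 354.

Let D be the C=C bond energy.
Σ(broken) = 1×354 + 6×397 + 1×D + 1×153 = 2889 + D
Σ(formed) = 2×354 + 2×478 + 6×397 = 4046
ΔH = Σ(broken) − Σ(formed) = (2889 + D) − (4046) = −1157 + D
Setting this equal to −563 kJ gives D = 594 kJ/mol.

D(C=C) ≈ 594 kJ/mol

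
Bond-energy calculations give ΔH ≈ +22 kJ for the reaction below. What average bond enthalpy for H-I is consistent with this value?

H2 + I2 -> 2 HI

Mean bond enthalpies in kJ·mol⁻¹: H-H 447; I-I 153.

Let D be the H-I bond energy.
Σ(broken) = 1×447 + 1×153 = 600
Σ(formed) = 2×D = 2D
ΔH = Σ(broken) − Σ(formed) = (600) − (2D) = +600 − 2D
Setting this equal to +22 kJ gives 2D = 578, so D = 289 kJ/mol.

D(H-I) ≈ 289 kJ/mol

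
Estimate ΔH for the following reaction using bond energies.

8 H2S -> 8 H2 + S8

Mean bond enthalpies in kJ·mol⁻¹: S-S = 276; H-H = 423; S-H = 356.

ΔH ≈ +104 kJ

Bonds broken (reactants):
  S-H: 16 × 356 = 5696
  Σ(broken) = 5696 kJ
Bonds formed (products):
  H-H: 8 × 423 = 3384
  S-S: 8 × 276 = 2208
  Σ(formed) = 5592 kJ
ΔH = Σ(broken) − Σ(formed) = 5696 − 5592 = +104 kJ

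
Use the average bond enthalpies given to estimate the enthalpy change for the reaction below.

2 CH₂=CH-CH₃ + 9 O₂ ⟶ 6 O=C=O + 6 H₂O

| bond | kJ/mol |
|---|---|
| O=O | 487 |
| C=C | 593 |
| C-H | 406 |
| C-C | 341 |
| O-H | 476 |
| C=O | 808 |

Bonds broken (reactants):
  C-C: 2 × 341 = 682
  C-H: 12 × 406 = 4872
  C=C: 2 × 593 = 1186
  O=O: 9 × 487 = 4383
  Σ(broken) = 11123 kJ
Bonds formed (products):
  C=O: 12 × 808 = 9696
  O-H: 12 × 476 = 5712
  Σ(formed) = 15408 kJ
ΔH = Σ(broken) − Σ(formed) = 11123 − 15408 = −4285 kJ

ΔH ≈ −4285 kJ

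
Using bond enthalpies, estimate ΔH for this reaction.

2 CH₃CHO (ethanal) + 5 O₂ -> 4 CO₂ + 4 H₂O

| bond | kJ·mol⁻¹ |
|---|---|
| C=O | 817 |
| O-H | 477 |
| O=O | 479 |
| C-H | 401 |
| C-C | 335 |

ΔH ≈ −2445 kJ

Bonds broken (reactants):
  C-C: 2 × 335 = 670
  C-H: 8 × 401 = 3208
  C=O: 2 × 817 = 1634
  O=O: 5 × 479 = 2395
  Σ(broken) = 7907 kJ
Bonds formed (products):
  C=O: 8 × 817 = 6536
  O-H: 8 × 477 = 3816
  Σ(formed) = 10352 kJ
ΔH = Σ(broken) − Σ(formed) = 7907 − 10352 = −2445 kJ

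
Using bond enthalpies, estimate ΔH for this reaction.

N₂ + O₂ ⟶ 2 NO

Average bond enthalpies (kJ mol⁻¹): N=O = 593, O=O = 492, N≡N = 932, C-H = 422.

ΔH ≈ +238 kJ

Bonds broken (reactants):
  N≡N: 1 × 932 = 932
  O=O: 1 × 492 = 492
  Σ(broken) = 1424 kJ
Bonds formed (products):
  N=O: 2 × 593 = 1186
  Σ(formed) = 1186 kJ
ΔH = Σ(broken) − Σ(formed) = 1424 − 1186 = +238 kJ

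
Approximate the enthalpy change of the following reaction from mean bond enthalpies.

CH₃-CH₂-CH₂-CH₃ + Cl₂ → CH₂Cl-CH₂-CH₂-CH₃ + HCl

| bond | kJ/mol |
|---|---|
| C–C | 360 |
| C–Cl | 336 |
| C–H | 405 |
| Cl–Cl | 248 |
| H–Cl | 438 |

Bonds broken (reactants):
  C–C: 3 × 360 = 1080
  C–H: 10 × 405 = 4050
  Cl–Cl: 1 × 248 = 248
  Σ(broken) = 5378 kJ
Bonds formed (products):
  C–C: 3 × 360 = 1080
  C–Cl: 1 × 336 = 336
  C–H: 9 × 405 = 3645
  H–Cl: 1 × 438 = 438
  Σ(formed) = 5499 kJ
ΔH = Σ(broken) − Σ(formed) = 5378 − 5499 = −121 kJ

ΔH ≈ −121 kJ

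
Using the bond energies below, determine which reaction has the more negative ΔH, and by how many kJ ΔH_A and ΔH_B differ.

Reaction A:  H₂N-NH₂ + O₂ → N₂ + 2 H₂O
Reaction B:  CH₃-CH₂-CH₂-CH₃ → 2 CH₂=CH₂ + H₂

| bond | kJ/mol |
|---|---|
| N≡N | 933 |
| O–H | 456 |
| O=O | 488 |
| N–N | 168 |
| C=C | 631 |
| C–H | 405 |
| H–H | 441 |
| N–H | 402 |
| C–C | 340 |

Reaction A:
  Bonds broken (reactants):
    N–H: 4 × 402 = 1608
    N–N: 1 × 168 = 168
    O=O: 1 × 488 = 488
    Σ(broken) = 2264 kJ
  Bonds formed (products):
    N≡N: 1 × 933 = 933
    O–H: 4 × 456 = 1824
    Σ(formed) = 2757 kJ
  ΔH_A = 2264 − 2757 = −493 kJ
Reaction B:
  Bonds broken (reactants):
    C–C: 3 × 340 = 1020
    C–H: 10 × 405 = 4050
    Σ(broken) = 5070 kJ
  Bonds formed (products):
    C–H: 8 × 405 = 3240
    C=C: 2 × 631 = 1262
    H–H: 1 × 441 = 441
    Σ(formed) = 4943 kJ
  ΔH_B = 5070 − 4943 = +127 kJ
ΔH_A − ΔH_B = −620 kJ, so reaction A has the more negative ΔH; |ΔH_A − ΔH_B| = 620 kJ.

Reaction A, by 620 kJ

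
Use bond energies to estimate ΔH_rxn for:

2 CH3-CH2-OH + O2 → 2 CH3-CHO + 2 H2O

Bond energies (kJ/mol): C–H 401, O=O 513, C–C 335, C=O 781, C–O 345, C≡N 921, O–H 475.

Bonds broken (reactants):
  C–C: 2 × 335 = 670
  C–H: 10 × 401 = 4010
  C–O: 2 × 345 = 690
  O–H: 2 × 475 = 950
  O=O: 1 × 513 = 513
  Σ(broken) = 6833 kJ
Bonds formed (products):
  C–C: 2 × 335 = 670
  C–H: 8 × 401 = 3208
  C=O: 2 × 781 = 1562
  O–H: 4 × 475 = 1900
  Σ(formed) = 7340 kJ
ΔH = Σ(broken) − Σ(formed) = 6833 − 7340 = −507 kJ

ΔH ≈ −507 kJ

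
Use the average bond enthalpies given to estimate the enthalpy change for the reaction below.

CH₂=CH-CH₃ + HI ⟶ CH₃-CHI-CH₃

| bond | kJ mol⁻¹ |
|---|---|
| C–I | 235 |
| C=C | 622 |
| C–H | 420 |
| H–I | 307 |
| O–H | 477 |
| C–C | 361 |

ΔH ≈ −87 kJ

Bonds broken (reactants):
  C–C: 1 × 361 = 361
  C–H: 6 × 420 = 2520
  C=C: 1 × 622 = 622
  H–I: 1 × 307 = 307
  Σ(broken) = 3810 kJ
Bonds formed (products):
  C–C: 2 × 361 = 722
  C–H: 7 × 420 = 2940
  C–I: 1 × 235 = 235
  Σ(formed) = 3897 kJ
ΔH = Σ(broken) − Σ(formed) = 3810 − 3897 = −87 kJ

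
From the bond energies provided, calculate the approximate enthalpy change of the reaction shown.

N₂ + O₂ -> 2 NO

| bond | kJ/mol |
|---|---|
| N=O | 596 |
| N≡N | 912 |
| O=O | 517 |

Bonds broken (reactants):
  N≡N: 1 × 912 = 912
  O=O: 1 × 517 = 517
  Σ(broken) = 1429 kJ
Bonds formed (products):
  N=O: 2 × 596 = 1192
  Σ(formed) = 1192 kJ
ΔH = Σ(broken) − Σ(formed) = 1429 − 1192 = +237 kJ

ΔH ≈ +237 kJ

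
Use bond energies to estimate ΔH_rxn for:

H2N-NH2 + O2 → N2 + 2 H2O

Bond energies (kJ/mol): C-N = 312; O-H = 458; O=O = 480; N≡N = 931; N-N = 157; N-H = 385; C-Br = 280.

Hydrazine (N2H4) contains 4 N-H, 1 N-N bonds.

Bonds broken (reactants):
  N-H: 4 × 385 = 1540
  N-N: 1 × 157 = 157
  O=O: 1 × 480 = 480
  Σ(broken) = 2177 kJ
Bonds formed (products):
  N≡N: 1 × 931 = 931
  O-H: 4 × 458 = 1832
  Σ(formed) = 2763 kJ
ΔH = Σ(broken) − Σ(formed) = 2177 − 2763 = −586 kJ

ΔH ≈ −586 kJ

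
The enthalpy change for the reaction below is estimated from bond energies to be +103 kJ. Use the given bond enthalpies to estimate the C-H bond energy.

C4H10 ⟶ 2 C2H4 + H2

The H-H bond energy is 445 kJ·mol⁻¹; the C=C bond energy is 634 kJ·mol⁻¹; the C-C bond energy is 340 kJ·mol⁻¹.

D(C-H) ≈ 398 kJ/mol

Let D be the C-H bond energy.
Σ(broken) = 3×340 + 10×D = 1020 + 10D
Σ(formed) = 8×D + 2×634 + 1×445 = 1713 + 8D
ΔH = Σ(broken) − Σ(formed) = (1020 + 10D) − (1713 + 8D) = −693 + 2D
Setting this equal to +103 kJ gives 2D = 796, so D = 398 kJ/mol.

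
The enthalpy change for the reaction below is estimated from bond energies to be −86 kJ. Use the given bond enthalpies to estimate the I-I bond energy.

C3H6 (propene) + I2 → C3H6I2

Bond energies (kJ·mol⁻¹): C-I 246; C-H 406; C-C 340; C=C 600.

D(I-I) ≈ 146 kJ/mol

Let D be the I-I bond energy.
Σ(broken) = 1×340 + 6×406 + 1×600 + 1×D = 3376 + D
Σ(formed) = 2×340 + 6×406 + 2×246 = 3608
ΔH = Σ(broken) − Σ(formed) = (3376 + D) − (3608) = −232 + D
Setting this equal to −86 kJ gives D = 146 kJ/mol.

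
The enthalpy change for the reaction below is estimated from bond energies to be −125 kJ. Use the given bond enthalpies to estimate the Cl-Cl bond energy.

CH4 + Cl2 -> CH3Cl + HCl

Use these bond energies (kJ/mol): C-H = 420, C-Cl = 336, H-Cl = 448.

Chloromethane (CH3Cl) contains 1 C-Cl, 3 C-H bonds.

Let D be the Cl-Cl bond energy.
Σ(broken) = 4×420 + 1×D = 1680 + D
Σ(formed) = 1×336 + 3×420 + 1×448 = 2044
ΔH = Σ(broken) − Σ(formed) = (1680 + D) − (2044) = −364 + D
Setting this equal to −125 kJ gives D = 239 kJ/mol.

D(Cl-Cl) ≈ 239 kJ/mol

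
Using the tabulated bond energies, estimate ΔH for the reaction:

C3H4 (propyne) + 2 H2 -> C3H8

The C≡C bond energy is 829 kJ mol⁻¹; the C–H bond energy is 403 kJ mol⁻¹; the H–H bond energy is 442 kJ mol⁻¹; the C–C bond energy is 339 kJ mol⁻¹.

ΔH ≈ −238 kJ

Bonds broken (reactants):
  C≡C: 1 × 829 = 829
  C–C: 1 × 339 = 339
  C–H: 4 × 403 = 1612
  H–H: 2 × 442 = 884
  Σ(broken) = 3664 kJ
Bonds formed (products):
  C–C: 2 × 339 = 678
  C–H: 8 × 403 = 3224
  Σ(formed) = 3902 kJ
ΔH = Σ(broken) − Σ(formed) = 3664 − 3902 = −238 kJ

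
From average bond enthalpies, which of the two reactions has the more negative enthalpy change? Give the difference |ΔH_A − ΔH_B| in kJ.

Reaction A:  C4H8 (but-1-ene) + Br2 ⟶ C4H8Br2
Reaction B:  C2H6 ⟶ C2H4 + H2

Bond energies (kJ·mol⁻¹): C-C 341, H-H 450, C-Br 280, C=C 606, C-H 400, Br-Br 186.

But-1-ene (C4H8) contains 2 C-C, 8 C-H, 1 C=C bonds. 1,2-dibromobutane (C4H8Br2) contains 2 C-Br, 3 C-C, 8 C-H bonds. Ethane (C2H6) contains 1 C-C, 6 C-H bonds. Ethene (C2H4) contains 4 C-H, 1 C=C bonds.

Reaction A, by 194 kJ

Reaction A:
  Bonds broken (reactants):
    Br-Br: 1 × 186 = 186
    C-C: 2 × 341 = 682
    C-H: 8 × 400 = 3200
    C=C: 1 × 606 = 606
    Σ(broken) = 4674 kJ
  Bonds formed (products):
    C-Br: 2 × 280 = 560
    C-C: 3 × 341 = 1023
    C-H: 8 × 400 = 3200
    Σ(formed) = 4783 kJ
  ΔH_A = 4674 − 4783 = −109 kJ
Reaction B:
  Bonds broken (reactants):
    C-C: 1 × 341 = 341
    C-H: 6 × 400 = 2400
    Σ(broken) = 2741 kJ
  Bonds formed (products):
    C-H: 4 × 400 = 1600
    C=C: 1 × 606 = 606
    H-H: 1 × 450 = 450
    Σ(formed) = 2656 kJ
  ΔH_B = 2741 − 2656 = +85 kJ
ΔH_A − ΔH_B = −194 kJ, so reaction A has the more negative ΔH; |ΔH_A − ΔH_B| = 194 kJ.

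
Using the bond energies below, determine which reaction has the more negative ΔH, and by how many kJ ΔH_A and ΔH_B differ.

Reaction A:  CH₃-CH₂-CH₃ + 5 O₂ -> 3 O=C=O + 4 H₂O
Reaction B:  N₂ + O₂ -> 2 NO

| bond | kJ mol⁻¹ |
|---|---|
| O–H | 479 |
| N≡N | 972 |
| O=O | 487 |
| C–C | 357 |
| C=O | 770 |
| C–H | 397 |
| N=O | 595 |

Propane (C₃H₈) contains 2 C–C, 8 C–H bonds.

Reaction A:
  Bonds broken (reactants):
    C–C: 2 × 357 = 714
    C–H: 8 × 397 = 3176
    O=O: 5 × 487 = 2435
    Σ(broken) = 6325 kJ
  Bonds formed (products):
    C=O: 6 × 770 = 4620
    O–H: 8 × 479 = 3832
    Σ(formed) = 8452 kJ
  ΔH_A = 6325 − 8452 = −2127 kJ
Reaction B:
  Bonds broken (reactants):
    N≡N: 1 × 972 = 972
    O=O: 1 × 487 = 487
    Σ(broken) = 1459 kJ
  Bonds formed (products):
    N=O: 2 × 595 = 1190
    Σ(formed) = 1190 kJ
  ΔH_B = 1459 − 1190 = +269 kJ
ΔH_A − ΔH_B = −2396 kJ, so reaction A has the more negative ΔH; |ΔH_A − ΔH_B| = 2396 kJ.

Reaction A, by 2396 kJ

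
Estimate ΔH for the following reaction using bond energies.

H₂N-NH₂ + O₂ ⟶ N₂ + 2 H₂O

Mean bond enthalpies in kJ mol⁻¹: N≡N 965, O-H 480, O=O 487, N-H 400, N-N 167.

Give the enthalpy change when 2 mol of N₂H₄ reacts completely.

ΔH = −1262 kJ

Bonds broken (reactants):
  N-H: 4 × 400 = 1600
  N-N: 1 × 167 = 167
  O=O: 1 × 487 = 487
  Σ(broken) = 2254 kJ
Bonds formed (products):
  N≡N: 1 × 965 = 965
  O-H: 4 × 480 = 1920
  Σ(formed) = 2885 kJ
ΔH = Σ(broken) − Σ(formed) = 2254 − 2885 = −631 kJ
For 2× the reaction as written: 2 × (−631) = −1262 kJ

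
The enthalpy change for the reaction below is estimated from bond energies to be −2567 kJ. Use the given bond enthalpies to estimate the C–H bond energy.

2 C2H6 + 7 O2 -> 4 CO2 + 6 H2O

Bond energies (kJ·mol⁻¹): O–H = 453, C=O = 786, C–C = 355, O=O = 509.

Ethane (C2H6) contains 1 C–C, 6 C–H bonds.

Let D be the C–H bond energy.
Σ(broken) = 2×355 + 12×D + 7×509 = 4273 + 12D
Σ(formed) = 8×786 + 12×453 = 11724
ΔH = Σ(broken) − Σ(formed) = (4273 + 12D) − (11724) = −7451 + 12D
Setting this equal to −2567 kJ gives 12D = 4884, so D = 407 kJ/mol.

D(C–H) ≈ 407 kJ/mol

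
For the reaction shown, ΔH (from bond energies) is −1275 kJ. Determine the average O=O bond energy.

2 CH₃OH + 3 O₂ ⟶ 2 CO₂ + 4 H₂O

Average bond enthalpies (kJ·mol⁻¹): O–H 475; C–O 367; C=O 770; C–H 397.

D(O=O) ≈ 513 kJ/mol

Let D be the O=O bond energy.
Σ(broken) = 6×397 + 2×367 + 2×475 + 3×D = 4066 + 3D
Σ(formed) = 4×770 + 8×475 = 6880
ΔH = Σ(broken) − Σ(formed) = (4066 + 3D) − (6880) = −2814 + 3D
Setting this equal to −1275 kJ gives 3D = 1539, so D = 513 kJ/mol.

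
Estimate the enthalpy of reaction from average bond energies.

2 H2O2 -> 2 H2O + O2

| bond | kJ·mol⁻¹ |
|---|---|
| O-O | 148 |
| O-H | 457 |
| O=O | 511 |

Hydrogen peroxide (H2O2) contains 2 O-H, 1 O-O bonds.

Bonds broken (reactants):
  O-H: 4 × 457 = 1828
  O-O: 2 × 148 = 296
  Σ(broken) = 2124 kJ
Bonds formed (products):
  O-H: 4 × 457 = 1828
  O=O: 1 × 511 = 511
  Σ(formed) = 2339 kJ
ΔH = Σ(broken) − Σ(formed) = 2124 − 2339 = −215 kJ

ΔH ≈ −215 kJ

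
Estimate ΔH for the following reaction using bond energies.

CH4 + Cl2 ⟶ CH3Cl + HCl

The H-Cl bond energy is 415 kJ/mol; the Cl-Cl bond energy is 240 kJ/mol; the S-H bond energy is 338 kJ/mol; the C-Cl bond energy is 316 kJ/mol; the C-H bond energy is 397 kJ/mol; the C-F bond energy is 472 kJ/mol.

ΔH ≈ −94 kJ

Bonds broken (reactants):
  C-H: 4 × 397 = 1588
  Cl-Cl: 1 × 240 = 240
  Σ(broken) = 1828 kJ
Bonds formed (products):
  C-Cl: 1 × 316 = 316
  C-H: 3 × 397 = 1191
  H-Cl: 1 × 415 = 415
  Σ(formed) = 1922 kJ
ΔH = Σ(broken) − Σ(formed) = 1828 − 1922 = −94 kJ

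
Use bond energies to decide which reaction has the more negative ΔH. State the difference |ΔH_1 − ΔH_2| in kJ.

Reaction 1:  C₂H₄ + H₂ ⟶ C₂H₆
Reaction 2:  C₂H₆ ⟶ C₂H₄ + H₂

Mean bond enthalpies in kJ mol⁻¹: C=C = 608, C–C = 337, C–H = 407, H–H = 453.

Reaction 1, by 180 kJ

Reaction 1:
  Bonds broken (reactants):
    C–H: 4 × 407 = 1628
    C=C: 1 × 608 = 608
    H–H: 1 × 453 = 453
    Σ(broken) = 2689 kJ
  Bonds formed (products):
    C–C: 1 × 337 = 337
    C–H: 6 × 407 = 2442
    Σ(formed) = 2779 kJ
  ΔH_1 = 2689 − 2779 = −90 kJ
Reaction 2:
  Bonds broken (reactants):
    C–C: 1 × 337 = 337
    C–H: 6 × 407 = 2442
    Σ(broken) = 2779 kJ
  Bonds formed (products):
    C–H: 4 × 407 = 1628
    C=C: 1 × 608 = 608
    H–H: 1 × 453 = 453
    Σ(formed) = 2689 kJ
  ΔH_2 = 2779 − 2689 = +90 kJ
ΔH_1 − ΔH_2 = −180 kJ, so reaction 1 has the more negative ΔH; |ΔH_1 − ΔH_2| = 180 kJ.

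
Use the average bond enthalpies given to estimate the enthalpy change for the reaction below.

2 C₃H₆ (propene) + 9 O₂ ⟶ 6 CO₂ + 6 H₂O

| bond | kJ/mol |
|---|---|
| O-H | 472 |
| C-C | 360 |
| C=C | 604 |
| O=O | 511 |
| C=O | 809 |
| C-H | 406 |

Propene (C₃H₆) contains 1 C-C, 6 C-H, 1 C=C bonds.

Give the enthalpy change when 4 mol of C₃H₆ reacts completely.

Bonds broken (reactants):
  C-C: 2 × 360 = 720
  C-H: 12 × 406 = 4872
  C=C: 2 × 604 = 1208
  O=O: 9 × 511 = 4599
  Σ(broken) = 11399 kJ
Bonds formed (products):
  C=O: 12 × 809 = 9708
  O-H: 12 × 472 = 5664
  Σ(formed) = 15372 kJ
ΔH = Σ(broken) − Σ(formed) = 11399 − 15372 = −3973 kJ
For 2× the reaction as written: 2 × (−3973) = −7946 kJ

ΔH = −7946 kJ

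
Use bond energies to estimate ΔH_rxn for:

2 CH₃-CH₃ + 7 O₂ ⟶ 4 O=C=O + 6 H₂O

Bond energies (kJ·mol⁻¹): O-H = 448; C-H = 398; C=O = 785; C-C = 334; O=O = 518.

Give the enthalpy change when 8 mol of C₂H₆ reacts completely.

ΔH = −10344 kJ

Bonds broken (reactants):
  C-C: 2 × 334 = 668
  C-H: 12 × 398 = 4776
  O=O: 7 × 518 = 3626
  Σ(broken) = 9070 kJ
Bonds formed (products):
  C=O: 8 × 785 = 6280
  O-H: 12 × 448 = 5376
  Σ(formed) = 11656 kJ
ΔH = Σ(broken) − Σ(formed) = 9070 − 11656 = −2586 kJ
For 4× the reaction as written: 4 × (−2586) = −10344 kJ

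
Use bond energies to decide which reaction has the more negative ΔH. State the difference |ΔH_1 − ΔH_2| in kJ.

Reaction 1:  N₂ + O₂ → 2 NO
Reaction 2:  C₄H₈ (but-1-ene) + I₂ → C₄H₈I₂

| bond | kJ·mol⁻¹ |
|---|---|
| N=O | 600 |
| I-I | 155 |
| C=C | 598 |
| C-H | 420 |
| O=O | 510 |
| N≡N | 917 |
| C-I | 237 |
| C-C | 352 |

Reaction 2, by 300 kJ

Reaction 1:
  Bonds broken (reactants):
    N≡N: 1 × 917 = 917
    O=O: 1 × 510 = 510
    Σ(broken) = 1427 kJ
  Bonds formed (products):
    N=O: 2 × 600 = 1200
    Σ(formed) = 1200 kJ
  ΔH_1 = 1427 − 1200 = +227 kJ
Reaction 2:
  Bonds broken (reactants):
    C-C: 2 × 352 = 704
    C-H: 8 × 420 = 3360
    C=C: 1 × 598 = 598
    I-I: 1 × 155 = 155
    Σ(broken) = 4817 kJ
  Bonds formed (products):
    C-C: 3 × 352 = 1056
    C-H: 8 × 420 = 3360
    C-I: 2 × 237 = 474
    Σ(formed) = 4890 kJ
  ΔH_2 = 4817 − 4890 = −73 kJ
ΔH_1 − ΔH_2 = +300 kJ, so reaction 2 has the more negative ΔH; |ΔH_1 − ΔH_2| = 300 kJ.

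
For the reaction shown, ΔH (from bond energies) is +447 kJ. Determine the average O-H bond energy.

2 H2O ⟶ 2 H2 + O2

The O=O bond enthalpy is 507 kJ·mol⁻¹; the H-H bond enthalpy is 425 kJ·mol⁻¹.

Let D be the O-H bond energy.
Σ(broken) = 4×D = 4D
Σ(formed) = 2×425 + 1×507 = 1357
ΔH = Σ(broken) − Σ(formed) = (4D) − (1357) = −1357 + 4D
Setting this equal to +447 kJ gives 4D = 1804, so D = 451 kJ/mol.

D(O-H) ≈ 451 kJ/mol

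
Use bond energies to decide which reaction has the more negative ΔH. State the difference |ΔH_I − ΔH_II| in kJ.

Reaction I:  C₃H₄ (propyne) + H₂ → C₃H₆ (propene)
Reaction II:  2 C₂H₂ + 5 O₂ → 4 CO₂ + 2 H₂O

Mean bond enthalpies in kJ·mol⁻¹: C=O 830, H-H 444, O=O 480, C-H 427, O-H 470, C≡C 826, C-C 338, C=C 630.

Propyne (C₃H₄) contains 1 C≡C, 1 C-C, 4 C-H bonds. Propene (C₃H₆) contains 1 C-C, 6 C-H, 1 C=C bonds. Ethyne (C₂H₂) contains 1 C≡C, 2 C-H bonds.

Reaction II, by 2546 kJ

Reaction I:
  Bonds broken (reactants):
    C≡C: 1 × 826 = 826
    C-C: 1 × 338 = 338
    C-H: 4 × 427 = 1708
    H-H: 1 × 444 = 444
    Σ(broken) = 3316 kJ
  Bonds formed (products):
    C-C: 1 × 338 = 338
    C-H: 6 × 427 = 2562
    C=C: 1 × 630 = 630
    Σ(formed) = 3530 kJ
  ΔH_I = 3316 − 3530 = −214 kJ
Reaction II:
  Bonds broken (reactants):
    C≡C: 2 × 826 = 1652
    C-H: 4 × 427 = 1708
    O=O: 5 × 480 = 2400
    Σ(broken) = 5760 kJ
  Bonds formed (products):
    C=O: 8 × 830 = 6640
    O-H: 4 × 470 = 1880
    Σ(formed) = 8520 kJ
  ΔH_II = 5760 − 8520 = −2760 kJ
ΔH_I − ΔH_II = +2546 kJ, so reaction II has the more negative ΔH; |ΔH_I − ΔH_II| = 2546 kJ.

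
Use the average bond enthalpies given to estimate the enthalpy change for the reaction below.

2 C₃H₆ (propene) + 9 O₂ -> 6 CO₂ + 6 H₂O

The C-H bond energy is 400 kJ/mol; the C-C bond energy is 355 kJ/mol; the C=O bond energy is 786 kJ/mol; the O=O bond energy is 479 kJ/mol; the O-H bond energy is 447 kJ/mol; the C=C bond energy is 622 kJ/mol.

Bonds broken (reactants):
  C-C: 2 × 355 = 710
  C-H: 12 × 400 = 4800
  C=C: 2 × 622 = 1244
  O=O: 9 × 479 = 4311
  Σ(broken) = 11065 kJ
Bonds formed (products):
  C=O: 12 × 786 = 9432
  O-H: 12 × 447 = 5364
  Σ(formed) = 14796 kJ
ΔH = Σ(broken) − Σ(formed) = 11065 − 14796 = −3731 kJ

ΔH ≈ −3731 kJ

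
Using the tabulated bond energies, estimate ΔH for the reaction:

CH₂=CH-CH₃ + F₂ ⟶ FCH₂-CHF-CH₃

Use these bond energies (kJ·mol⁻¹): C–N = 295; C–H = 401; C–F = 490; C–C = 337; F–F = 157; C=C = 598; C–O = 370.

Bonds broken (reactants):
  C–C: 1 × 337 = 337
  C–H: 6 × 401 = 2406
  C=C: 1 × 598 = 598
  F–F: 1 × 157 = 157
  Σ(broken) = 3498 kJ
Bonds formed (products):
  C–C: 2 × 337 = 674
  C–F: 2 × 490 = 980
  C–H: 6 × 401 = 2406
  Σ(formed) = 4060 kJ
ΔH = Σ(broken) − Σ(formed) = 3498 − 4060 = −562 kJ

ΔH ≈ −562 kJ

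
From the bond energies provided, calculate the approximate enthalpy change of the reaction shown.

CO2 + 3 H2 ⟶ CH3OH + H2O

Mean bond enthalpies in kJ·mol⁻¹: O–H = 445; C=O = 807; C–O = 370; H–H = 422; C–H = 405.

ΔH ≈ −40 kJ

Bonds broken (reactants):
  C=O: 2 × 807 = 1614
  H–H: 3 × 422 = 1266
  Σ(broken) = 2880 kJ
Bonds formed (products):
  C–H: 3 × 405 = 1215
  C–O: 1 × 370 = 370
  O–H: 3 × 445 = 1335
  Σ(formed) = 2920 kJ
ΔH = Σ(broken) − Σ(formed) = 2880 − 2920 = −40 kJ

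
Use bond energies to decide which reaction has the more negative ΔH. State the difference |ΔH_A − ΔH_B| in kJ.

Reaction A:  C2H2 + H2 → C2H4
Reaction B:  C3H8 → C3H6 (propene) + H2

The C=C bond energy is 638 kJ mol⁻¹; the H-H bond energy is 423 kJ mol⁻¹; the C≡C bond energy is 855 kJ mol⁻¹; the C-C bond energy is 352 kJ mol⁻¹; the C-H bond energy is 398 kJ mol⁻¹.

Reaction A:
  Bonds broken (reactants):
    C≡C: 1 × 855 = 855
    C-H: 2 × 398 = 796
    H-H: 1 × 423 = 423
    Σ(broken) = 2074 kJ
  Bonds formed (products):
    C-H: 4 × 398 = 1592
    C=C: 1 × 638 = 638
    Σ(formed) = 2230 kJ
  ΔH_A = 2074 − 2230 = −156 kJ
Reaction B:
  Bonds broken (reactants):
    C-C: 2 × 352 = 704
    C-H: 8 × 398 = 3184
    Σ(broken) = 3888 kJ
  Bonds formed (products):
    C-C: 1 × 352 = 352
    C-H: 6 × 398 = 2388
    C=C: 1 × 638 = 638
    H-H: 1 × 423 = 423
    Σ(formed) = 3801 kJ
  ΔH_B = 3888 − 3801 = +87 kJ
ΔH_A − ΔH_B = −243 kJ, so reaction A has the more negative ΔH; |ΔH_A − ΔH_B| = 243 kJ.

Reaction A, by 243 kJ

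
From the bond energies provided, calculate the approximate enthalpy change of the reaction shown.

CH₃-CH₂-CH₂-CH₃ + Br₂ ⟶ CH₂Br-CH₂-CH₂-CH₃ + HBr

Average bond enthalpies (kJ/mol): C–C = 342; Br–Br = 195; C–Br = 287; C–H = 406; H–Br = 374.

ΔH ≈ −60 kJ

Bonds broken (reactants):
  Br–Br: 1 × 195 = 195
  C–C: 3 × 342 = 1026
  C–H: 10 × 406 = 4060
  Σ(broken) = 5281 kJ
Bonds formed (products):
  C–Br: 1 × 287 = 287
  C–C: 3 × 342 = 1026
  C–H: 9 × 406 = 3654
  H–Br: 1 × 374 = 374
  Σ(formed) = 5341 kJ
ΔH = Σ(broken) − Σ(formed) = 5281 − 5341 = −60 kJ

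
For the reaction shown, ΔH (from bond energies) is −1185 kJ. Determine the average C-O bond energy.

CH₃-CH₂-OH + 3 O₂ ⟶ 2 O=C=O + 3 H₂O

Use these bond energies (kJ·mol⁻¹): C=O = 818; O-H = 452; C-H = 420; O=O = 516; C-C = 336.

D(C-O) ≈ 363 kJ/mol

Let D be the C-O bond energy.
Σ(broken) = 1×336 + 5×420 + 1×D + 1×452 + 3×516 = 4436 + D
Σ(formed) = 4×818 + 6×452 = 5984
ΔH = Σ(broken) − Σ(formed) = (4436 + D) − (5984) = −1548 + D
Setting this equal to −1185 kJ gives D = 363 kJ/mol.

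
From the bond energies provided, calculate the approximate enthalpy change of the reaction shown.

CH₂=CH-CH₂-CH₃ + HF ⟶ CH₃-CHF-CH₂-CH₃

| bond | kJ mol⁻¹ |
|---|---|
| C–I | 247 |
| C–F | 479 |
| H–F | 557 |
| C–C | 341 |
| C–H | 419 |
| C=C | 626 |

Bonds broken (reactants):
  C–C: 2 × 341 = 682
  C–H: 8 × 419 = 3352
  C=C: 1 × 626 = 626
  H–F: 1 × 557 = 557
  Σ(broken) = 5217 kJ
Bonds formed (products):
  C–C: 3 × 341 = 1023
  C–F: 1 × 479 = 479
  C–H: 9 × 419 = 3771
  Σ(formed) = 5273 kJ
ΔH = Σ(broken) − Σ(formed) = 5217 − 5273 = −56 kJ

ΔH ≈ −56 kJ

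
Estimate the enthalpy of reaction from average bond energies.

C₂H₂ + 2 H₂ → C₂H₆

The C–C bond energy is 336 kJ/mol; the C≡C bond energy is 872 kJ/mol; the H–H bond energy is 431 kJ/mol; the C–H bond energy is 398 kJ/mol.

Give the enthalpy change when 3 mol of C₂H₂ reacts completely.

Bonds broken (reactants):
  C≡C: 1 × 872 = 872
  C–H: 2 × 398 = 796
  H–H: 2 × 431 = 862
  Σ(broken) = 2530 kJ
Bonds formed (products):
  C–C: 1 × 336 = 336
  C–H: 6 × 398 = 2388
  Σ(formed) = 2724 kJ
ΔH = Σ(broken) − Σ(formed) = 2530 − 2724 = −194 kJ
For 3× the reaction as written: 3 × (−194) = −582 kJ

ΔH = −582 kJ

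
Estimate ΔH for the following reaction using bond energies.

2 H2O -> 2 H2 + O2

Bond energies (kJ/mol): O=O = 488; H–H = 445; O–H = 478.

ΔH ≈ +534 kJ

Bonds broken (reactants):
  O–H: 4 × 478 = 1912
  Σ(broken) = 1912 kJ
Bonds formed (products):
  H–H: 2 × 445 = 890
  O=O: 1 × 488 = 488
  Σ(formed) = 1378 kJ
ΔH = Σ(broken) − Σ(formed) = 1912 − 1378 = +534 kJ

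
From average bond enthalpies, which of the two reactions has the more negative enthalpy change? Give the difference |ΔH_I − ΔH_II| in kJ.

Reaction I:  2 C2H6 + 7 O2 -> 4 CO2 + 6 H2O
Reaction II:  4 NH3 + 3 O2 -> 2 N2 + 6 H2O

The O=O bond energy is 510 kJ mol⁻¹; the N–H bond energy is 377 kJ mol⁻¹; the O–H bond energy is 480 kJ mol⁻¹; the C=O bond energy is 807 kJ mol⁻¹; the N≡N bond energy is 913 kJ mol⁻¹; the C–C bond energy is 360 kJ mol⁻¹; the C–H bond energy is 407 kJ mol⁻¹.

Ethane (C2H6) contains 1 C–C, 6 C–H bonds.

Reaction I, by 1510 kJ

Reaction I:
  Bonds broken (reactants):
    C–C: 2 × 360 = 720
    C–H: 12 × 407 = 4884
    O=O: 7 × 510 = 3570
    Σ(broken) = 9174 kJ
  Bonds formed (products):
    C=O: 8 × 807 = 6456
    O–H: 12 × 480 = 5760
    Σ(formed) = 12216 kJ
  ΔH_I = 9174 − 12216 = −3042 kJ
Reaction II:
  Bonds broken (reactants):
    N–H: 12 × 377 = 4524
    O=O: 3 × 510 = 1530
    Σ(broken) = 6054 kJ
  Bonds formed (products):
    N≡N: 2 × 913 = 1826
    O–H: 12 × 480 = 5760
    Σ(formed) = 7586 kJ
  ΔH_II = 6054 − 7586 = −1532 kJ
ΔH_I − ΔH_II = −1510 kJ, so reaction I has the more negative ΔH; |ΔH_I − ΔH_II| = 1510 kJ.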